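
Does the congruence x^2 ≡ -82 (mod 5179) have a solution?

Pull out -1: (-82/5179) = (-1/5179)·(82/5179). Since 5179 ≡ 3 (mod 4), (-1/5179) = -1. Now have -(82/5179).
Factor out 2: 82 = 2·41. Since 5179 ≡ 3 (mod 8), (2/5179) = -1. Now have (41/5179).
41 ≡ 1 (mod 4), so quadratic reciprocity gives (41/5179) = (5179/41). Reduce: 5179 ≡ 13 (mod 41). Now have (13/41).
13 ≡ 1 (mod 4), so quadratic reciprocity gives (13/41) = (41/13). Reduce: 41 ≡ 2 (mod 13). Now have (2/13).
Factor out 2: 2 = 2. Since 13 ≡ 5 (mod 8), (2/13) = -1. Now have -(1/13).
(1/13) = 1. Collecting the sign factors: -1.
The Legendre symbol is -1, so x^2 ≡ -82 (mod 5179) has no solution.

no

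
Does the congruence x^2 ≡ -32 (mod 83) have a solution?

yes

Pull out -1: (-32|83) = (-1|83)·(32|83). Since 83 ≡ 3 (mod 4), (-1|83) = -1. Now have -(32|83).
Factor out 2: 32 = 2^5. Since 83 ≡ 3 (mod 8), (2|83) = -1, and (2|83)^5 = -1. Now have (1|83).
(1|83) = 1. Collecting the sign factors: 1.
(-32|83) = 1, and 83 is prime, so -32 is a quadratic residue mod 83.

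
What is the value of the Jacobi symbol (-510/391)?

(-510/391)
  = (272/391)    [-510 ≡ 272 mod 391]
  = (17/391)    [391 ≡ 7 mod 8 ⇒ (2/391)^4 = +1]
  = (391/17)    [QR: 17 ≡ 1 mod 4, sign kept]
  = (0/17)    [391 ≡ 0 mod 17]
  = 0    [numerator 0, gcd > 1]

0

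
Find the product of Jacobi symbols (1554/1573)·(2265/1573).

-1

By multiplicativity, (1554·2265/1573) = (1554/1573)·(2265/1573).
First factor (1554/1573):
Factor out 2: 1554 = 2·777. Since 1573 ≡ 5 (mod 8), (2/1573) = -1. Now have -(777/1573).
777 ≡ 1 (mod 4), so quadratic reciprocity gives (777/1573) = (1573/777). Reduce: 1573 ≡ 19 (mod 777). Now have -(19/777).
777 ≡ 1 (mod 4), so quadratic reciprocity gives (19/777) = (777/19). Reduce: 777 ≡ 17 (mod 19). Now have -(17/19).
17 ≡ 1 (mod 4), so quadratic reciprocity gives (17/19) = (19/17). Reduce: 19 ≡ 2 (mod 17). Now have -(2/17).
Factor out 2: 2 = 2. Since 17 ≡ 1 (mod 8), (2/17) = +1. Now have -(1/17).
(1/17) = 1. Collecting the sign factors: -1.
Second factor (2265/1573):
Reduce the numerator: 2265 ≡ 692 (mod 1573), so (2265/1573) = (692/1573).
Factor out 2: 692 = 2^2·173. Since 1573 ≡ 5 (mod 8), (2/1573) = -1, and (2/1573)^2 = +1. Now have (173/1573).
173 ≡ 1 (mod 4), so quadratic reciprocity gives (173/1573) = (1573/173). Reduce: 1573 ≡ 16 (mod 173). Now have (16/173).
Factor out 2: 16 = 2^4. Since 173 ≡ 5 (mod 8), (2/173) = -1, and (2/173)^4 = +1. Now have (1/173).
(1/173) = 1. Collecting the sign factors: 1.
Product: (-1)·(1) = -1.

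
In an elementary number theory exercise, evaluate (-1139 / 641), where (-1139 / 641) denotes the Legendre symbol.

(-1139 / 641)
  = (143 / 641)    [-1139 ≡ 143 mod 641]
  = (641 / 143)    [QR: 641 ≡ 1 mod 4, sign kept]
  = (69 / 143)    [641 ≡ 69 mod 143]
  = (143 / 69)    [QR: 69 ≡ 1 mod 4, sign kept]
  = (5 / 69)    [143 ≡ 5 mod 69]
  = (69 / 5)    [QR: 5 ≡ 1 mod 4, sign kept]
  = (4 / 5)    [69 ≡ 4 mod 5]
  = (1 / 5)    [5 ≡ 5 mod 8 ⇒ (2 / 5)^2 = +1]
  = 1    [(1 / 5) = 1]

1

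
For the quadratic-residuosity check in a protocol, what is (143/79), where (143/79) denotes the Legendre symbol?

1

Reduce the numerator: 143 ≡ 64 (mod 79), so (143/79) = (64/79).
Factor out 2: 64 = 2^6. Since 79 ≡ 7 (mod 8), (2/79) = +1, and (2/79)^6 = +1. Now have (1/79).
(1/79) = 1. Collecting the sign factors: 1.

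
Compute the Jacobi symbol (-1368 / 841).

Reduce the numerator: -1368 ≡ 314 (mod 841), so (-1368 / 841) = (314 / 841).
Factor out 2: 314 = 2·157. Since 841 ≡ 1 (mod 8), (2 / 841) = +1. Now have (157 / 841).
157 ≡ 1 (mod 4), so quadratic reciprocity gives (157 / 841) = (841 / 157). Reduce: 841 ≡ 56 (mod 157). Now have (56 / 157).
Factor out 2: 56 = 2^3·7. Since 157 ≡ 5 (mod 8), (2 / 157) = -1, and (2 / 157)^3 = -1. Now have -(7 / 157).
157 ≡ 1 (mod 4), so quadratic reciprocity gives (7 / 157) = (157 / 7). Reduce: 157 ≡ 3 (mod 7). Now have -(3 / 7).
Both 3 ≡ 3 and 7 ≡ 3 (mod 4), so reciprocity gives (3 / 7) = -(7 / 3). Reduce: 7 ≡ 1 (mod 3). Now have (1 / 3).
(1 / 3) = 1. Collecting the sign factors: 1.

1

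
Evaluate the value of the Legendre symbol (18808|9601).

-1

Reduce the numerator: 18808 ≡ 9207 (mod 9601), so (18808|9601) = (9207|9601).
9601 ≡ 1 (mod 4), so quadratic reciprocity gives (9207|9601) = (9601|9207). Reduce: 9601 ≡ 394 (mod 9207). Now have (394|9207).
Factor out 2: 394 = 2·197. Since 9207 ≡ 7 (mod 8), (2|9207) = +1. Now have (197|9207).
197 ≡ 1 (mod 4), so quadratic reciprocity gives (197|9207) = (9207|197). Reduce: 9207 ≡ 145 (mod 197). Now have (145|197).
145 ≡ 1 (mod 4), so quadratic reciprocity gives (145|197) = (197|145). Reduce: 197 ≡ 52 (mod 145). Now have (52|145).
Factor out 2: 52 = 2^2·13. Since 145 ≡ 1 (mod 8), (2|145) = +1, and (2|145)^2 = +1. Now have (13|145).
13 ≡ 1 (mod 4), so quadratic reciprocity gives (13|145) = (145|13). Reduce: 145 ≡ 2 (mod 13). Now have (2|13).
Factor out 2: 2 = 2. Since 13 ≡ 5 (mod 8), (2|13) = -1. Now have -(1|13).
(1|13) = 1. Collecting the sign factors: -1.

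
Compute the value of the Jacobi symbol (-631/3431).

-1

(-631/3431)
  = -(631/3431)    [3431 ≡ 3 mod 4 ⇒ (-1/3431) = -1]
  = (3431/631)    [QR: both ≡ 3 mod 4, sign flips]
  = (276/631)    [3431 ≡ 276 mod 631]
  = (69/631)    [631 ≡ 7 mod 8 ⇒ (2/631)^2 = +1]
  = (631/69)    [QR: 69 ≡ 1 mod 4, sign kept]
  = (10/69)    [631 ≡ 10 mod 69]
  = -(5/69)    [69 ≡ 5 mod 8 ⇒ (2/69) = -1]
  = -(69/5)    [QR: 5 ≡ 1 mod 4, sign kept]
  = -(4/5)    [69 ≡ 4 mod 5]
  = -(1/5)    [5 ≡ 5 mod 8 ⇒ (2/5)^2 = +1]
  = -1    [(1/5) = 1]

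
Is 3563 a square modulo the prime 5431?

no

Both 3563 ≡ 3 and 5431 ≡ 3 (mod 4), so reciprocity gives (3563/5431) = -(5431/3563). Reduce: 5431 ≡ 1868 (mod 3563). Now have -(1868/3563).
Factor out 2: 1868 = 2^2·467. Since 3563 ≡ 3 (mod 8), (2/3563) = -1, and (2/3563)^2 = +1. Now have -(467/3563).
Both 467 ≡ 3 and 3563 ≡ 3 (mod 4), so reciprocity gives (467/3563) = -(3563/467). Reduce: 3563 ≡ 294 (mod 467). Now have (294/467).
Factor out 2: 294 = 2·147. Since 467 ≡ 3 (mod 8), (2/467) = -1. Now have -(147/467).
Both 147 ≡ 3 and 467 ≡ 3 (mod 4), so reciprocity gives (147/467) = -(467/147). Reduce: 467 ≡ 26 (mod 147). Now have (26/147).
Factor out 2: 26 = 2·13. Since 147 ≡ 3 (mod 8), (2/147) = -1. Now have -(13/147).
13 ≡ 1 (mod 4), so quadratic reciprocity gives (13/147) = (147/13). Reduce: 147 ≡ 4 (mod 13). Now have -(4/13).
Factor out 2: 4 = 2^2. Since 13 ≡ 5 (mod 8), (2/13) = -1, and (2/13)^2 = +1. Now have -(1/13).
(1/13) = 1. Collecting the sign factors: -1.
(3563/5431) = -1, and 5431 is prime, so 3563 is not a quadratic residue mod 5431.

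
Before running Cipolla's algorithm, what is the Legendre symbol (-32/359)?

Pull out -1: (-32/359) = (-1/359)·(32/359). Since 359 ≡ 3 (mod 4), (-1/359) = -1. Now have -(32/359).
Factor out 2: 32 = 2^5. Since 359 ≡ 7 (mod 8), (2/359) = +1, and (2/359)^5 = +1. Now have -(1/359).
(1/359) = 1. Collecting the sign factors: -1.

-1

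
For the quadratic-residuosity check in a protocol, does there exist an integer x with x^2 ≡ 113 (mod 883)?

no

113 ≡ 1 (mod 4), so quadratic reciprocity gives (113|883) = (883|113). Reduce: 883 ≡ 92 (mod 113). Now have (92|113).
Factor out 2: 92 = 2^2·23. Since 113 ≡ 1 (mod 8), (2|113) = +1, and (2|113)^2 = +1. Now have (23|113).
113 ≡ 1 (mod 4), so quadratic reciprocity gives (23|113) = (113|23). Reduce: 113 ≡ 21 (mod 23). Now have (21|23).
21 ≡ 1 (mod 4), so quadratic reciprocity gives (21|23) = (23|21). Reduce: 23 ≡ 2 (mod 21). Now have (2|21).
Factor out 2: 2 = 2. Since 21 ≡ 5 (mod 8), (2|21) = -1. Now have -(1|21).
(1|21) = 1. Collecting the sign factors: -1.
(113|883) = -1, and 883 is prime, so 113 is not a quadratic residue mod 883.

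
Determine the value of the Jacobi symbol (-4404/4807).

Pull out -1: (-4404/4807) = (-1/4807)·(4404/4807). Since 4807 ≡ 3 (mod 4), (-1/4807) = -1. Now have -(4404/4807).
Factor out 2: 4404 = 2^2·1101. Since 4807 ≡ 7 (mod 8), (2/4807) = +1, and (2/4807)^2 = +1. Now have -(1101/4807).
1101 ≡ 1 (mod 4), so quadratic reciprocity gives (1101/4807) = (4807/1101). Reduce: 4807 ≡ 403 (mod 1101). Now have -(403/1101).
1101 ≡ 1 (mod 4), so quadratic reciprocity gives (403/1101) = (1101/403). Reduce: 1101 ≡ 295 (mod 403). Now have -(295/403).
Both 295 ≡ 3 and 403 ≡ 3 (mod 4), so reciprocity gives (295/403) = -(403/295). Reduce: 403 ≡ 108 (mod 295). Now have (108/295).
Factor out 2: 108 = 2^2·27. Since 295 ≡ 7 (mod 8), (2/295) = +1, and (2/295)^2 = +1. Now have (27/295).
Both 27 ≡ 3 and 295 ≡ 3 (mod 4), so reciprocity gives (27/295) = -(295/27). Reduce: 295 ≡ 25 (mod 27). Now have -(25/27).
25 ≡ 1 (mod 4), so quadratic reciprocity gives (25/27) = (27/25). Reduce: 27 ≡ 2 (mod 25). Now have -(2/25).
Factor out 2: 2 = 2. Since 25 ≡ 1 (mod 8), (2/25) = +1. Now have -(1/25).
(1/25) = 1. Collecting the sign factors: -1.

-1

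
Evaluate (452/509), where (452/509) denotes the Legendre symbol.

(452/509)
  = (113/509)    [509 ≡ 5 mod 8 ⇒ (2/509)^2 = +1]
  = (509/113)    [QR: 113 ≡ 1 mod 4, sign kept]
  = (57/113)    [509 ≡ 57 mod 113]
  = (113/57)    [QR: 57 ≡ 1 mod 4, sign kept]
  = (56/57)    [113 ≡ 56 mod 57]
  = (7/57)    [57 ≡ 1 mod 8 ⇒ (2/57)^3 = +1]
  = (57/7)    [QR: 57 ≡ 1 mod 4, sign kept]
  = (1/7)    [57 ≡ 1 mod 7]
  = 1    [(1/7) = 1]

1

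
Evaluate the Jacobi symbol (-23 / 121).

1

Pull out -1: (-23 / 121) = (-1 / 121)·(23 / 121). Since 121 ≡ 1 (mod 4), (-1 / 121) = +1. Now have (23 / 121).
121 ≡ 1 (mod 4), so quadratic reciprocity gives (23 / 121) = (121 / 23). Reduce: 121 ≡ 6 (mod 23). Now have (6 / 23).
Factor out 2: 6 = 2·3. Since 23 ≡ 7 (mod 8), (2 / 23) = +1. Now have (3 / 23).
Both 3 ≡ 3 and 23 ≡ 3 (mod 4), so reciprocity gives (3 / 23) = -(23 / 3). Reduce: 23 ≡ 2 (mod 3). Now have -(2 / 3).
Factor out 2: 2 = 2. Since 3 ≡ 3 (mod 8), (2 / 3) = -1. Now have (1 / 3).
(1 / 3) = 1. Collecting the sign factors: 1.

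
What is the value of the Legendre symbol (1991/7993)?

(1991/7993)
  = (7993/1991)    [QR: 7993 ≡ 1 mod 4, sign kept]
  = (29/1991)    [7993 ≡ 29 mod 1991]
  = (1991/29)    [QR: 29 ≡ 1 mod 4, sign kept]
  = (19/29)    [1991 ≡ 19 mod 29]
  = (29/19)    [QR: 29 ≡ 1 mod 4, sign kept]
  = (10/19)    [29 ≡ 10 mod 19]
  = -(5/19)    [19 ≡ 3 mod 8 ⇒ (2/19) = -1]
  = -(19/5)    [QR: 5 ≡ 1 mod 4, sign kept]
  = -(4/5)    [19 ≡ 4 mod 5]
  = -(1/5)    [5 ≡ 5 mod 8 ⇒ (2/5)^2 = +1]
  = -1    [(1/5) = 1]

-1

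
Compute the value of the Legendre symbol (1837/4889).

-1

1837 ≡ 1 (mod 4), so quadratic reciprocity gives (1837/4889) = (4889/1837). Reduce: 4889 ≡ 1215 (mod 1837). Now have (1215/1837).
1837 ≡ 1 (mod 4), so quadratic reciprocity gives (1215/1837) = (1837/1215). Reduce: 1837 ≡ 622 (mod 1215). Now have (622/1215).
Factor out 2: 622 = 2·311. Since 1215 ≡ 7 (mod 8), (2/1215) = +1. Now have (311/1215).
Both 311 ≡ 3 and 1215 ≡ 3 (mod 4), so reciprocity gives (311/1215) = -(1215/311). Reduce: 1215 ≡ 282 (mod 311). Now have -(282/311).
Factor out 2: 282 = 2·141. Since 311 ≡ 7 (mod 8), (2/311) = +1. Now have -(141/311).
141 ≡ 1 (mod 4), so quadratic reciprocity gives (141/311) = (311/141). Reduce: 311 ≡ 29 (mod 141). Now have -(29/141).
29 ≡ 1 (mod 4), so quadratic reciprocity gives (29/141) = (141/29). Reduce: 141 ≡ 25 (mod 29). Now have -(25/29).
25 ≡ 1 (mod 4), so quadratic reciprocity gives (25/29) = (29/25). Reduce: 29 ≡ 4 (mod 25). Now have -(4/25).
Factor out 2: 4 = 2^2. Since 25 ≡ 1 (mod 8), (2/25) = +1, and (2/25)^2 = +1. Now have -(1/25).
(1/25) = 1. Collecting the sign factors: -1.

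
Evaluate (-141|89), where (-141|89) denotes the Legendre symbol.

-1

Pull out -1: (-141|89) = (-1|89)·(141|89). Since 89 ≡ 1 (mod 4), (-1|89) = +1. Now have (141|89).
Reduce the numerator: 141 ≡ 52 (mod 89), so (141|89) = (52|89).
Factor out 2: 52 = 2^2·13. Since 89 ≡ 1 (mod 8), (2|89) = +1, and (2|89)^2 = +1. Now have (13|89).
13 ≡ 1 (mod 4), so quadratic reciprocity gives (13|89) = (89|13). Reduce: 89 ≡ 11 (mod 13). Now have (11|13).
13 ≡ 1 (mod 4), so quadratic reciprocity gives (11|13) = (13|11). Reduce: 13 ≡ 2 (mod 11). Now have (2|11).
Factor out 2: 2 = 2. Since 11 ≡ 3 (mod 8), (2|11) = -1. Now have -(1|11).
(1|11) = 1. Collecting the sign factors: -1.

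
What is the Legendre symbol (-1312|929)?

-1

Reduce the numerator: -1312 ≡ 546 (mod 929), so (-1312|929) = (546|929).
Factor out 2: 546 = 2·273. Since 929 ≡ 1 (mod 8), (2|929) = +1. Now have (273|929).
273 ≡ 1 (mod 4), so quadratic reciprocity gives (273|929) = (929|273). Reduce: 929 ≡ 110 (mod 273). Now have (110|273).
Factor out 2: 110 = 2·55. Since 273 ≡ 1 (mod 8), (2|273) = +1. Now have (55|273).
273 ≡ 1 (mod 4), so quadratic reciprocity gives (55|273) = (273|55). Reduce: 273 ≡ 53 (mod 55). Now have (53|55).
53 ≡ 1 (mod 4), so quadratic reciprocity gives (53|55) = (55|53). Reduce: 55 ≡ 2 (mod 53). Now have (2|53).
Factor out 2: 2 = 2. Since 53 ≡ 5 (mod 8), (2|53) = -1. Now have -(1|53).
(1|53) = 1. Collecting the sign factors: -1.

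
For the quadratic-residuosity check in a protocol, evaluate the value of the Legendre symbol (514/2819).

-1

(514/2819)
  = -(257/2819)    [2819 ≡ 3 mod 8 ⇒ (2/2819) = -1]
  = -(2819/257)    [QR: 257 ≡ 1 mod 4, sign kept]
  = -(249/257)    [2819 ≡ 249 mod 257]
  = -(257/249)    [QR: 249 ≡ 1 mod 4, sign kept]
  = -(8/249)    [257 ≡ 8 mod 249]
  = -(1/249)    [249 ≡ 1 mod 8 ⇒ (2/249)^3 = +1]
  = -1    [(1/249) = 1]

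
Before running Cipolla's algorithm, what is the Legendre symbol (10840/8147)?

-1

(10840/8147)
  = (2693/8147)    [10840 ≡ 2693 mod 8147]
  = (8147/2693)    [QR: 2693 ≡ 1 mod 4, sign kept]
  = (68/2693)    [8147 ≡ 68 mod 2693]
  = (17/2693)    [2693 ≡ 5 mod 8 ⇒ (2/2693)^2 = +1]
  = (2693/17)    [QR: 17 ≡ 1 mod 4, sign kept]
  = (7/17)    [2693 ≡ 7 mod 17]
  = (17/7)    [QR: 17 ≡ 1 mod 4, sign kept]
  = (3/7)    [17 ≡ 3 mod 7]
  = -(7/3)    [QR: both ≡ 3 mod 4, sign flips]
  = -(1/3)    [7 ≡ 1 mod 3]
  = -1    [(1/3) = 1]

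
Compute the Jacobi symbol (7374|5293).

Reduce the numerator: 7374 ≡ 2081 (mod 5293), so (7374|5293) = (2081|5293).
2081 ≡ 1 (mod 4), so quadratic reciprocity gives (2081|5293) = (5293|2081). Reduce: 5293 ≡ 1131 (mod 2081). Now have (1131|2081).
2081 ≡ 1 (mod 4), so quadratic reciprocity gives (1131|2081) = (2081|1131). Reduce: 2081 ≡ 950 (mod 1131). Now have (950|1131).
Factor out 2: 950 = 2·475. Since 1131 ≡ 3 (mod 8), (2|1131) = -1. Now have -(475|1131).
Both 475 ≡ 3 and 1131 ≡ 3 (mod 4), so reciprocity gives (475|1131) = -(1131|475). Reduce: 1131 ≡ 181 (mod 475). Now have (181|475).
181 ≡ 1 (mod 4), so quadratic reciprocity gives (181|475) = (475|181). Reduce: 475 ≡ 113 (mod 181). Now have (113|181).
113 ≡ 1 (mod 4), so quadratic reciprocity gives (113|181) = (181|113). Reduce: 181 ≡ 68 (mod 113). Now have (68|113).
Factor out 2: 68 = 2^2·17. Since 113 ≡ 1 (mod 8), (2|113) = +1, and (2|113)^2 = +1. Now have (17|113).
17 ≡ 1 (mod 4), so quadratic reciprocity gives (17|113) = (113|17). Reduce: 113 ≡ 11 (mod 17). Now have (11|17).
17 ≡ 1 (mod 4), so quadratic reciprocity gives (11|17) = (17|11). Reduce: 17 ≡ 6 (mod 11). Now have (6|11).
Factor out 2: 6 = 2·3. Since 11 ≡ 3 (mod 8), (2|11) = -1. Now have -(3|11).
Both 3 ≡ 3 and 11 ≡ 3 (mod 4), so reciprocity gives (3|11) = -(11|3). Reduce: 11 ≡ 2 (mod 3). Now have (2|3).
Factor out 2: 2 = 2. Since 3 ≡ 3 (mod 8), (2|3) = -1. Now have -(1|3).
(1|3) = 1. Collecting the sign factors: -1.

-1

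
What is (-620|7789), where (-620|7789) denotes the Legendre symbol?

(-620|7789)
  = (7169|7789)    [-620 ≡ 7169 mod 7789]
  = (7789|7169)    [QR: 7169 ≡ 1 mod 4, sign kept]
  = (620|7169)    [7789 ≡ 620 mod 7169]
  = (155|7169)    [7169 ≡ 1 mod 8 ⇒ (2|7169)^2 = +1]
  = (7169|155)    [QR: 7169 ≡ 1 mod 4, sign kept]
  = (39|155)    [7169 ≡ 39 mod 155]
  = -(155|39)    [QR: both ≡ 3 mod 4, sign flips]
  = -(38|39)    [155 ≡ 38 mod 39]
  = -(19|39)    [39 ≡ 7 mod 8 ⇒ (2|39) = +1]
  = (39|19)    [QR: both ≡ 3 mod 4, sign flips]
  = (1|19)    [39 ≡ 1 mod 19]
  = 1    [(1|19) = 1]

1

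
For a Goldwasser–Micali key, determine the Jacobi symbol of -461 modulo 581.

1

Pull out -1: (-461/581) = (-1/581)·(461/581). Since 581 ≡ 1 (mod 4), (-1/581) = +1. Now have (461/581).
461 ≡ 1 (mod 4), so quadratic reciprocity gives (461/581) = (581/461). Reduce: 581 ≡ 120 (mod 461). Now have (120/461).
Factor out 2: 120 = 2^3·15. Since 461 ≡ 5 (mod 8), (2/461) = -1, and (2/461)^3 = -1. Now have -(15/461).
461 ≡ 1 (mod 4), so quadratic reciprocity gives (15/461) = (461/15). Reduce: 461 ≡ 11 (mod 15). Now have -(11/15).
Both 11 ≡ 3 and 15 ≡ 3 (mod 4), so reciprocity gives (11/15) = -(15/11). Reduce: 15 ≡ 4 (mod 11). Now have (4/11).
Factor out 2: 4 = 2^2. Since 11 ≡ 3 (mod 8), (2/11) = -1, and (2/11)^2 = +1. Now have (1/11).
(1/11) = 1. Collecting the sign factors: 1.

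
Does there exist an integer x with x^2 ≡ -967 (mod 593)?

Pull out -1: (-967/593) = (-1/593)·(967/593). Since 593 ≡ 1 (mod 4), (-1/593) = +1. Now have (967/593).
Reduce the numerator: 967 ≡ 374 (mod 593), so (967/593) = (374/593).
Factor out 2: 374 = 2·187. Since 593 ≡ 1 (mod 8), (2/593) = +1. Now have (187/593).
593 ≡ 1 (mod 4), so quadratic reciprocity gives (187/593) = (593/187). Reduce: 593 ≡ 32 (mod 187). Now have (32/187).
Factor out 2: 32 = 2^5. Since 187 ≡ 3 (mod 8), (2/187) = -1, and (2/187)^5 = -1. Now have -(1/187).
(1/187) = 1. Collecting the sign factors: -1.
The Legendre symbol is -1, so x^2 ≡ -967 (mod 593) has no solution.

no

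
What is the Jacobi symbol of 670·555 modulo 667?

By multiplicativity, (670·555|667) = (670|667)·(555|667).
First factor (670|667):
(670|667)
  = (3|667)    [670 ≡ 3 mod 667]
  = -(667|3)    [QR: both ≡ 3 mod 4, sign flips]
  = -(1|3)    [667 ≡ 1 mod 3]
  = -1    [(1|3) = 1]
Second factor (555|667):
(555|667)
  = -(667|555)    [QR: both ≡ 3 mod 4, sign flips]
  = -(112|555)    [667 ≡ 112 mod 555]
  = -(7|555)    [555 ≡ 3 mod 8 ⇒ (2|555)^4 = +1]
  = (555|7)    [QR: both ≡ 3 mod 4, sign flips]
  = (2|7)    [555 ≡ 2 mod 7]
  = (1|7)    [7 ≡ 7 mod 8 ⇒ (2|7) = +1]
  = 1    [(1|7) = 1]
Product: (-1)·(1) = -1.

-1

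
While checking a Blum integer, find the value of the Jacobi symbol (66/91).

(66/91)
  = -(33/91)    [91 ≡ 3 mod 8 ⇒ (2/91) = -1]
  = -(91/33)    [QR: 33 ≡ 1 mod 4, sign kept]
  = -(25/33)    [91 ≡ 25 mod 33]
  = -(33/25)    [QR: 25 ≡ 1 mod 4, sign kept]
  = -(8/25)    [33 ≡ 8 mod 25]
  = -(1/25)    [25 ≡ 1 mod 8 ⇒ (2/25)^3 = +1]
  = -1    [(1/25) = 1]

-1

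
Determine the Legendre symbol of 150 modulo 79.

-1

(150/79)
  = (71/79)    [150 ≡ 71 mod 79]
  = -(79/71)    [QR: both ≡ 3 mod 4, sign flips]
  = -(8/71)    [79 ≡ 8 mod 71]
  = -(1/71)    [71 ≡ 7 mod 8 ⇒ (2/71)^3 = +1]
  = -1    [(1/71) = 1]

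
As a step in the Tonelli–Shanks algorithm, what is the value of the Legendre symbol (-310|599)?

Pull out -1: (-310|599) = (-1|599)·(310|599). Since 599 ≡ 3 (mod 4), (-1|599) = -1. Now have -(310|599).
Factor out 2: 310 = 2·155. Since 599 ≡ 7 (mod 8), (2|599) = +1. Now have -(155|599).
Both 155 ≡ 3 and 599 ≡ 3 (mod 4), so reciprocity gives (155|599) = -(599|155). Reduce: 599 ≡ 134 (mod 155). Now have (134|155).
Factor out 2: 134 = 2·67. Since 155 ≡ 3 (mod 8), (2|155) = -1. Now have -(67|155).
Both 67 ≡ 3 and 155 ≡ 3 (mod 4), so reciprocity gives (67|155) = -(155|67). Reduce: 155 ≡ 21 (mod 67). Now have (21|67).
21 ≡ 1 (mod 4), so quadratic reciprocity gives (21|67) = (67|21). Reduce: 67 ≡ 4 (mod 21). Now have (4|21).
Factor out 2: 4 = 2^2. Since 21 ≡ 5 (mod 8), (2|21) = -1, and (2|21)^2 = +1. Now have (1|21).
(1|21) = 1. Collecting the sign factors: 1.

1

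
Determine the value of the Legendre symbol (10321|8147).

1

(10321|8147)
  = (2174|8147)    [10321 ≡ 2174 mod 8147]
  = -(1087|8147)    [8147 ≡ 3 mod 8 ⇒ (2|8147) = -1]
  = (8147|1087)    [QR: both ≡ 3 mod 4, sign flips]
  = (538|1087)    [8147 ≡ 538 mod 1087]
  = (269|1087)    [1087 ≡ 7 mod 8 ⇒ (2|1087) = +1]
  = (1087|269)    [QR: 269 ≡ 1 mod 4, sign kept]
  = (11|269)    [1087 ≡ 11 mod 269]
  = (269|11)    [QR: 269 ≡ 1 mod 4, sign kept]
  = (5|11)    [269 ≡ 5 mod 11]
  = (11|5)    [QR: 5 ≡ 1 mod 4, sign kept]
  = (1|5)    [11 ≡ 1 mod 5]
  = 1    [(1|5) = 1]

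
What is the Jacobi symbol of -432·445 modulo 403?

-1

By multiplicativity, (-432·445/403) = (-432/403)·(445/403).
First factor (-432/403):
Pull out -1: (-432/403) = (-1/403)·(432/403). Since 403 ≡ 3 (mod 4), (-1/403) = -1. Now have -(432/403).
Reduce the numerator: 432 ≡ 29 (mod 403), so (432/403) = (29/403).
29 ≡ 1 (mod 4), so quadratic reciprocity gives (29/403) = (403/29). Reduce: 403 ≡ 26 (mod 29). Now have -(26/29).
Factor out 2: 26 = 2·13. Since 29 ≡ 5 (mod 8), (2/29) = -1. Now have (13/29).
13 ≡ 1 (mod 4), so quadratic reciprocity gives (13/29) = (29/13). Reduce: 29 ≡ 3 (mod 13). Now have (3/13).
13 ≡ 1 (mod 4), so quadratic reciprocity gives (3/13) = (13/3). Reduce: 13 ≡ 1 (mod 3). Now have (1/3).
(1/3) = 1. Collecting the sign factors: 1.
Second factor (445/403):
Reduce the numerator: 445 ≡ 42 (mod 403), so (445/403) = (42/403).
Factor out 2: 42 = 2·21. Since 403 ≡ 3 (mod 8), (2/403) = -1. Now have -(21/403).
21 ≡ 1 (mod 4), so quadratic reciprocity gives (21/403) = (403/21). Reduce: 403 ≡ 4 (mod 21). Now have -(4/21).
Factor out 2: 4 = 2^2. Since 21 ≡ 5 (mod 8), (2/21) = -1, and (2/21)^2 = +1. Now have -(1/21).
(1/21) = 1. Collecting the sign factors: -1.
Product: (1)·(-1) = -1.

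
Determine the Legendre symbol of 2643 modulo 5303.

Both 2643 ≡ 3 and 5303 ≡ 3 (mod 4), so reciprocity gives (2643|5303) = -(5303|2643). Reduce: 5303 ≡ 17 (mod 2643). Now have -(17|2643).
17 ≡ 1 (mod 4), so quadratic reciprocity gives (17|2643) = (2643|17). Reduce: 2643 ≡ 8 (mod 17). Now have -(8|17).
Factor out 2: 8 = 2^3. Since 17 ≡ 1 (mod 8), (2|17) = +1, and (2|17)^3 = +1. Now have -(1|17).
(1|17) = 1. Collecting the sign factors: -1.

-1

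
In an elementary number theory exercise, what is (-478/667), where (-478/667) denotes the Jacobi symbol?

Reduce the numerator: -478 ≡ 189 (mod 667), so (-478/667) = (189/667).
189 ≡ 1 (mod 4), so quadratic reciprocity gives (189/667) = (667/189). Reduce: 667 ≡ 100 (mod 189). Now have (100/189).
Factor out 2: 100 = 2^2·25. Since 189 ≡ 5 (mod 8), (2/189) = -1, and (2/189)^2 = +1. Now have (25/189).
25 ≡ 1 (mod 4), so quadratic reciprocity gives (25/189) = (189/25). Reduce: 189 ≡ 14 (mod 25). Now have (14/25).
Factor out 2: 14 = 2·7. Since 25 ≡ 1 (mod 8), (2/25) = +1. Now have (7/25).
25 ≡ 1 (mod 4), so quadratic reciprocity gives (7/25) = (25/7). Reduce: 25 ≡ 4 (mod 7). Now have (4/7).
Factor out 2: 4 = 2^2. Since 7 ≡ 7 (mod 8), (2/7) = +1, and (2/7)^2 = +1. Now have (1/7).
(1/7) = 1. Collecting the sign factors: 1.

1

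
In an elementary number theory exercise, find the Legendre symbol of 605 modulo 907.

-1

605 ≡ 1 (mod 4), so quadratic reciprocity gives (605 / 907) = (907 / 605). Reduce: 907 ≡ 302 (mod 605). Now have (302 / 605).
Factor out 2: 302 = 2·151. Since 605 ≡ 5 (mod 8), (2 / 605) = -1. Now have -(151 / 605).
605 ≡ 1 (mod 4), so quadratic reciprocity gives (151 / 605) = (605 / 151). Reduce: 605 ≡ 1 (mod 151). Now have -(1 / 151).
(1 / 151) = 1. Collecting the sign factors: -1.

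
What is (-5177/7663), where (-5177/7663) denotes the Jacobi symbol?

-1

Reduce the numerator: -5177 ≡ 2486 (mod 7663), so (-5177/7663) = (2486/7663).
Factor out 2: 2486 = 2·1243. Since 7663 ≡ 7 (mod 8), (2/7663) = +1. Now have (1243/7663).
Both 1243 ≡ 3 and 7663 ≡ 3 (mod 4), so reciprocity gives (1243/7663) = -(7663/1243). Reduce: 7663 ≡ 205 (mod 1243). Now have -(205/1243).
205 ≡ 1 (mod 4), so quadratic reciprocity gives (205/1243) = (1243/205). Reduce: 1243 ≡ 13 (mod 205). Now have -(13/205).
13 ≡ 1 (mod 4), so quadratic reciprocity gives (13/205) = (205/13). Reduce: 205 ≡ 10 (mod 13). Now have -(10/13).
Factor out 2: 10 = 2·5. Since 13 ≡ 5 (mod 8), (2/13) = -1. Now have (5/13).
5 ≡ 1 (mod 4), so quadratic reciprocity gives (5/13) = (13/5). Reduce: 13 ≡ 3 (mod 5). Now have (3/5).
5 ≡ 1 (mod 4), so quadratic reciprocity gives (3/5) = (5/3). Reduce: 5 ≡ 2 (mod 3). Now have (2/3).
Factor out 2: 2 = 2. Since 3 ≡ 3 (mod 8), (2/3) = -1. Now have -(1/3).
(1/3) = 1. Collecting the sign factors: -1.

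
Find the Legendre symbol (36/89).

1

Factor out 2: 36 = 2^2·9. Since 89 ≡ 1 (mod 8), (2/89) = +1, and (2/89)^2 = +1. Now have (9/89).
9 ≡ 1 (mod 4), so quadratic reciprocity gives (9/89) = (89/9). Reduce: 89 ≡ 8 (mod 9). Now have (8/9).
Factor out 2: 8 = 2^3. Since 9 ≡ 1 (mod 8), (2/9) = +1, and (2/9)^3 = +1. Now have (1/9).
(1/9) = 1. Collecting the sign factors: 1.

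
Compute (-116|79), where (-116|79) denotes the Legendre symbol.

1

Pull out -1: (-116|79) = (-1|79)·(116|79). Since 79 ≡ 3 (mod 4), (-1|79) = -1. Now have -(116|79).
Reduce the numerator: 116 ≡ 37 (mod 79), so (116|79) = (37|79).
37 ≡ 1 (mod 4), so quadratic reciprocity gives (37|79) = (79|37). Reduce: 79 ≡ 5 (mod 37). Now have -(5|37).
5 ≡ 1 (mod 4), so quadratic reciprocity gives (5|37) = (37|5). Reduce: 37 ≡ 2 (mod 5). Now have -(2|5).
Factor out 2: 2 = 2. Since 5 ≡ 5 (mod 8), (2|5) = -1. Now have (1|5).
(1|5) = 1. Collecting the sign factors: 1.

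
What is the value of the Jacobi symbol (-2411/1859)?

1

(-2411/1859)
  = (1307/1859)    [-2411 ≡ 1307 mod 1859]
  = -(1859/1307)    [QR: both ≡ 3 mod 4, sign flips]
  = -(552/1307)    [1859 ≡ 552 mod 1307]
  = (69/1307)    [1307 ≡ 3 mod 8 ⇒ (2/1307)^3 = -1]
  = (1307/69)    [QR: 69 ≡ 1 mod 4, sign kept]
  = (65/69)    [1307 ≡ 65 mod 69]
  = (69/65)    [QR: 65 ≡ 1 mod 4, sign kept]
  = (4/65)    [69 ≡ 4 mod 65]
  = (1/65)    [65 ≡ 1 mod 8 ⇒ (2/65)^2 = +1]
  = 1    [(1/65) = 1]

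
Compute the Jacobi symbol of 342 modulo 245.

-1

(342/245)
  = (97/245)    [342 ≡ 97 mod 245]
  = (245/97)    [QR: 97 ≡ 1 mod 4, sign kept]
  = (51/97)    [245 ≡ 51 mod 97]
  = (97/51)    [QR: 97 ≡ 1 mod 4, sign kept]
  = (46/51)    [97 ≡ 46 mod 51]
  = -(23/51)    [51 ≡ 3 mod 8 ⇒ (2/51) = -1]
  = (51/23)    [QR: both ≡ 3 mod 4, sign flips]
  = (5/23)    [51 ≡ 5 mod 23]
  = (23/5)    [QR: 5 ≡ 1 mod 4, sign kept]
  = (3/5)    [23 ≡ 3 mod 5]
  = (5/3)    [QR: 5 ≡ 1 mod 4, sign kept]
  = (2/3)    [5 ≡ 2 mod 3]
  = -(1/3)    [3 ≡ 3 mod 8 ⇒ (2/3) = -1]
  = -1    [(1/3) = 1]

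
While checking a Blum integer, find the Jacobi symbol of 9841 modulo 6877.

0

(9841|6877)
  = (2964|6877)    [9841 ≡ 2964 mod 6877]
  = (741|6877)    [6877 ≡ 5 mod 8 ⇒ (2|6877)^2 = +1]
  = (6877|741)    [QR: 741 ≡ 1 mod 4, sign kept]
  = (208|741)    [6877 ≡ 208 mod 741]
  = (13|741)    [741 ≡ 5 mod 8 ⇒ (2|741)^4 = +1]
  = (741|13)    [QR: 13 ≡ 1 mod 4, sign kept]
  = (0|13)    [741 ≡ 0 mod 13]
  = 0    [numerator 0, gcd > 1]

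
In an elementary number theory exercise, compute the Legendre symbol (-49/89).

Pull out -1: (-49/89) = (-1/89)·(49/89). Since 89 ≡ 1 (mod 4), (-1/89) = +1. Now have (49/89).
49 ≡ 1 (mod 4), so quadratic reciprocity gives (49/89) = (89/49). Reduce: 89 ≡ 40 (mod 49). Now have (40/49).
Factor out 2: 40 = 2^3·5. Since 49 ≡ 1 (mod 8), (2/49) = +1, and (2/49)^3 = +1. Now have (5/49).
5 ≡ 1 (mod 4), so quadratic reciprocity gives (5/49) = (49/5). Reduce: 49 ≡ 4 (mod 5). Now have (4/5).
Factor out 2: 4 = 2^2. Since 5 ≡ 5 (mod 8), (2/5) = -1, and (2/5)^2 = +1. Now have (1/5).
(1/5) = 1. Collecting the sign factors: 1.

1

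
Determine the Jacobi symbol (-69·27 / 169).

By multiplicativity, (-69·27 / 169) = (-69 / 169)·(27 / 169).
First factor (-69 / 169):
(-69 / 169)
  = (100 / 169)    [-69 ≡ 100 mod 169]
  = (25 / 169)    [169 ≡ 1 mod 8 ⇒ (2 / 169)^2 = +1]
  = (169 / 25)    [QR: 25 ≡ 1 mod 4, sign kept]
  = (19 / 25)    [169 ≡ 19 mod 25]
  = (25 / 19)    [QR: 25 ≡ 1 mod 4, sign kept]
  = (6 / 19)    [25 ≡ 6 mod 19]
  = -(3 / 19)    [19 ≡ 3 mod 8 ⇒ (2 / 19) = -1]
  = (19 / 3)    [QR: both ≡ 3 mod 4, sign flips]
  = (1 / 3)    [19 ≡ 1 mod 3]
  = 1    [(1 / 3) = 1]
Second factor (27 / 169):
(27 / 169)
  = (169 / 27)    [QR: 169 ≡ 1 mod 4, sign kept]
  = (7 / 27)    [169 ≡ 7 mod 27]
  = -(27 / 7)    [QR: both ≡ 3 mod 4, sign flips]
  = -(6 / 7)    [27 ≡ 6 mod 7]
  = -(3 / 7)    [7 ≡ 7 mod 8 ⇒ (2 / 7) = +1]
  = (7 / 3)    [QR: both ≡ 3 mod 4, sign flips]
  = (1 / 3)    [7 ≡ 1 mod 3]
  = 1    [(1 / 3) = 1]
Product: (1)·(1) = 1.

1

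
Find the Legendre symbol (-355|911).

-1

(-355|911)
  = (556|911)    [-355 ≡ 556 mod 911]
  = (139|911)    [911 ≡ 7 mod 8 ⇒ (2|911)^2 = +1]
  = -(911|139)    [QR: both ≡ 3 mod 4, sign flips]
  = -(77|139)    [911 ≡ 77 mod 139]
  = -(139|77)    [QR: 77 ≡ 1 mod 4, sign kept]
  = -(62|77)    [139 ≡ 62 mod 77]
  = (31|77)    [77 ≡ 5 mod 8 ⇒ (2|77) = -1]
  = (77|31)    [QR: 77 ≡ 1 mod 4, sign kept]
  = (15|31)    [77 ≡ 15 mod 31]
  = -(31|15)    [QR: both ≡ 3 mod 4, sign flips]
  = -(1|15)    [31 ≡ 1 mod 15]
  = -1    [(1|15) = 1]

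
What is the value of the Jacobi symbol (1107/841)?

Reduce the numerator: 1107 ≡ 266 (mod 841), so (1107/841) = (266/841).
Factor out 2: 266 = 2·133. Since 841 ≡ 1 (mod 8), (2/841) = +1. Now have (133/841).
133 ≡ 1 (mod 4), so quadratic reciprocity gives (133/841) = (841/133). Reduce: 841 ≡ 43 (mod 133). Now have (43/133).
133 ≡ 1 (mod 4), so quadratic reciprocity gives (43/133) = (133/43). Reduce: 133 ≡ 4 (mod 43). Now have (4/43).
Factor out 2: 4 = 2^2. Since 43 ≡ 3 (mod 8), (2/43) = -1, and (2/43)^2 = +1. Now have (1/43).
(1/43) = 1. Collecting the sign factors: 1.

1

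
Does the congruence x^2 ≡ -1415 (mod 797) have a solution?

(-1415/797)
  = (1415/797)    [797 ≡ 1 mod 4 ⇒ (-1/797) = +1]
  = (618/797)    [1415 ≡ 618 mod 797]
  = -(309/797)    [797 ≡ 5 mod 8 ⇒ (2/797) = -1]
  = -(797/309)    [QR: 309 ≡ 1 mod 4, sign kept]
  = -(179/309)    [797 ≡ 179 mod 309]
  = -(309/179)    [QR: 309 ≡ 1 mod 4, sign kept]
  = -(130/179)    [309 ≡ 130 mod 179]
  = (65/179)    [179 ≡ 3 mod 8 ⇒ (2/179) = -1]
  = (179/65)    [QR: 65 ≡ 1 mod 4, sign kept]
  = (49/65)    [179 ≡ 49 mod 65]
  = (65/49)    [QR: 49 ≡ 1 mod 4, sign kept]
  = (16/49)    [65 ≡ 16 mod 49]
  = (1/49)    [49 ≡ 1 mod 8 ⇒ (2/49)^4 = +1]
  = 1    [(1/49) = 1]
(-1415/797) = 1, and 797 is prime, so -1415 is a quadratic residue mod 797.

yes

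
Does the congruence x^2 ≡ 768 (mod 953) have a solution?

(768/953)
  = (3/953)    [953 ≡ 1 mod 8 ⇒ (2/953)^8 = +1]
  = (953/3)    [QR: 953 ≡ 1 mod 4, sign kept]
  = (2/3)    [953 ≡ 2 mod 3]
  = -(1/3)    [3 ≡ 3 mod 8 ⇒ (2/3) = -1]
  = -1    [(1/3) = 1]
(768/953) = -1, and 953 is prime, so 768 is not a quadratic residue mod 953.

no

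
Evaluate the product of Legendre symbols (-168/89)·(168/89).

1

By multiplicativity, (-168·168/89) = (-168/89)·(168/89).
First factor (-168/89):
Pull out -1: (-168/89) = (-1/89)·(168/89). Since 89 ≡ 1 (mod 4), (-1/89) = +1. Now have (168/89).
Reduce the numerator: 168 ≡ 79 (mod 89), so (168/89) = (79/89).
89 ≡ 1 (mod 4), so quadratic reciprocity gives (79/89) = (89/79). Reduce: 89 ≡ 10 (mod 79). Now have (10/79).
Factor out 2: 10 = 2·5. Since 79 ≡ 7 (mod 8), (2/79) = +1. Now have (5/79).
5 ≡ 1 (mod 4), so quadratic reciprocity gives (5/79) = (79/5). Reduce: 79 ≡ 4 (mod 5). Now have (4/5).
Factor out 2: 4 = 2^2. Since 5 ≡ 5 (mod 8), (2/5) = -1, and (2/5)^2 = +1. Now have (1/5).
(1/5) = 1. Collecting the sign factors: 1.
Second factor (168/89):
Reduce the numerator: 168 ≡ 79 (mod 89), so (168/89) = (79/89).
89 ≡ 1 (mod 4), so quadratic reciprocity gives (79/89) = (89/79). Reduce: 89 ≡ 10 (mod 79). Now have (10/79).
Factor out 2: 10 = 2·5. Since 79 ≡ 7 (mod 8), (2/79) = +1. Now have (5/79).
5 ≡ 1 (mod 4), so quadratic reciprocity gives (5/79) = (79/5). Reduce: 79 ≡ 4 (mod 5). Now have (4/5).
Factor out 2: 4 = 2^2. Since 5 ≡ 5 (mod 8), (2/5) = -1, and (2/5)^2 = +1. Now have (1/5).
(1/5) = 1. Collecting the sign factors: 1.
Product: (1)·(1) = 1.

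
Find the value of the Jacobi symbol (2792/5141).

-1

(2792/5141)
  = -(349/5141)    [5141 ≡ 5 mod 8 ⇒ (2/5141)^3 = -1]
  = -(5141/349)    [QR: 349 ≡ 1 mod 4, sign kept]
  = -(255/349)    [5141 ≡ 255 mod 349]
  = -(349/255)    [QR: 349 ≡ 1 mod 4, sign kept]
  = -(94/255)    [349 ≡ 94 mod 255]
  = -(47/255)    [255 ≡ 7 mod 8 ⇒ (2/255) = +1]
  = (255/47)    [QR: both ≡ 3 mod 4, sign flips]
  = (20/47)    [255 ≡ 20 mod 47]
  = (5/47)    [47 ≡ 7 mod 8 ⇒ (2/47)^2 = +1]
  = (47/5)    [QR: 5 ≡ 1 mod 4, sign kept]
  = (2/5)    [47 ≡ 2 mod 5]
  = -(1/5)    [5 ≡ 5 mod 8 ⇒ (2/5) = -1]
  = -1    [(1/5) = 1]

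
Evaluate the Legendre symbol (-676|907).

-1

(-676|907)
  = (231|907)    [-676 ≡ 231 mod 907]
  = -(907|231)    [QR: both ≡ 3 mod 4, sign flips]
  = -(214|231)    [907 ≡ 214 mod 231]
  = -(107|231)    [231 ≡ 7 mod 8 ⇒ (2|231) = +1]
  = (231|107)    [QR: both ≡ 3 mod 4, sign flips]
  = (17|107)    [231 ≡ 17 mod 107]
  = (107|17)    [QR: 17 ≡ 1 mod 4, sign kept]
  = (5|17)    [107 ≡ 5 mod 17]
  = (17|5)    [QR: 5 ≡ 1 mod 4, sign kept]
  = (2|5)    [17 ≡ 2 mod 5]
  = -(1|5)    [5 ≡ 5 mod 8 ⇒ (2|5) = -1]
  = -1    [(1|5) = 1]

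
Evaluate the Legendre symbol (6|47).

1

(6|47)
  = (3|47)    [47 ≡ 7 mod 8 ⇒ (2|47) = +1]
  = -(47|3)    [QR: both ≡ 3 mod 4, sign flips]
  = -(2|3)    [47 ≡ 2 mod 3]
  = (1|3)    [3 ≡ 3 mod 8 ⇒ (2|3) = -1]
  = 1    [(1|3) = 1]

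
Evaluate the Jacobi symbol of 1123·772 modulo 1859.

By multiplicativity, (1123·772/1859) = (1123/1859)·(772/1859).
First factor (1123/1859):
Both 1123 ≡ 3 and 1859 ≡ 3 (mod 4), so reciprocity gives (1123/1859) = -(1859/1123). Reduce: 1859 ≡ 736 (mod 1123). Now have -(736/1123).
Factor out 2: 736 = 2^5·23. Since 1123 ≡ 3 (mod 8), (2/1123) = -1, and (2/1123)^5 = -1. Now have (23/1123).
Both 23 ≡ 3 and 1123 ≡ 3 (mod 4), so reciprocity gives (23/1123) = -(1123/23). Reduce: 1123 ≡ 19 (mod 23). Now have -(19/23).
Both 19 ≡ 3 and 23 ≡ 3 (mod 4), so reciprocity gives (19/23) = -(23/19). Reduce: 23 ≡ 4 (mod 19). Now have (4/19).
Factor out 2: 4 = 2^2. Since 19 ≡ 3 (mod 8), (2/19) = -1, and (2/19)^2 = +1. Now have (1/19).
(1/19) = 1. Collecting the sign factors: 1.
Second factor (772/1859):
Factor out 2: 772 = 2^2·193. Since 1859 ≡ 3 (mod 8), (2/1859) = -1, and (2/1859)^2 = +1. Now have (193/1859).
193 ≡ 1 (mod 4), so quadratic reciprocity gives (193/1859) = (1859/193). Reduce: 1859 ≡ 122 (mod 193). Now have (122/193).
Factor out 2: 122 = 2·61. Since 193 ≡ 1 (mod 8), (2/193) = +1. Now have (61/193).
61 ≡ 1 (mod 4), so quadratic reciprocity gives (61/193) = (193/61). Reduce: 193 ≡ 10 (mod 61). Now have (10/61).
Factor out 2: 10 = 2·5. Since 61 ≡ 5 (mod 8), (2/61) = -1. Now have -(5/61).
5 ≡ 1 (mod 4), so quadratic reciprocity gives (5/61) = (61/5). Reduce: 61 ≡ 1 (mod 5). Now have -(1/5).
(1/5) = 1. Collecting the sign factors: -1.
Product: (1)·(-1) = -1.

-1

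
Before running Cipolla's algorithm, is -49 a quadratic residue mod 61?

yes

Reduce the numerator: -49 ≡ 12 (mod 61), so (-49/61) = (12/61).
Factor out 2: 12 = 2^2·3. Since 61 ≡ 5 (mod 8), (2/61) = -1, and (2/61)^2 = +1. Now have (3/61).
61 ≡ 1 (mod 4), so quadratic reciprocity gives (3/61) = (61/3). Reduce: 61 ≡ 1 (mod 3). Now have (1/3).
(1/3) = 1. Collecting the sign factors: 1.
(-49/61) = 1, and 61 is prime, so -49 is a quadratic residue mod 61.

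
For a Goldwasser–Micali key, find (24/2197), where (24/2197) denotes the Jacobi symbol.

-1

(24/2197)
  = -(3/2197)    [2197 ≡ 5 mod 8 ⇒ (2/2197)^3 = -1]
  = -(2197/3)    [QR: 2197 ≡ 1 mod 4, sign kept]
  = -(1/3)    [2197 ≡ 1 mod 3]
  = -1    [(1/3) = 1]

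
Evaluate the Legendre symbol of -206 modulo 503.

1

(-206 / 503)
  = -(206 / 503)    [503 ≡ 3 mod 4 ⇒ (-1 / 503) = -1]
  = -(103 / 503)    [503 ≡ 7 mod 8 ⇒ (2 / 503) = +1]
  = (503 / 103)    [QR: both ≡ 3 mod 4, sign flips]
  = (91 / 103)    [503 ≡ 91 mod 103]
  = -(103 / 91)    [QR: both ≡ 3 mod 4, sign flips]
  = -(12 / 91)    [103 ≡ 12 mod 91]
  = -(3 / 91)    [91 ≡ 3 mod 8 ⇒ (2 / 91)^2 = +1]
  = (91 / 3)    [QR: both ≡ 3 mod 4, sign flips]
  = (1 / 3)    [91 ≡ 1 mod 3]
  = 1    [(1 / 3) = 1]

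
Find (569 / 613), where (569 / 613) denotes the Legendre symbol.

-1

569 ≡ 1 (mod 4), so quadratic reciprocity gives (569 / 613) = (613 / 569). Reduce: 613 ≡ 44 (mod 569). Now have (44 / 569).
Factor out 2: 44 = 2^2·11. Since 569 ≡ 1 (mod 8), (2 / 569) = +1, and (2 / 569)^2 = +1. Now have (11 / 569).
569 ≡ 1 (mod 4), so quadratic reciprocity gives (11 / 569) = (569 / 11). Reduce: 569 ≡ 8 (mod 11). Now have (8 / 11).
Factor out 2: 8 = 2^3. Since 11 ≡ 3 (mod 8), (2 / 11) = -1, and (2 / 11)^3 = -1. Now have -(1 / 11).
(1 / 11) = 1. Collecting the sign factors: -1.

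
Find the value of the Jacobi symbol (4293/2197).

1

Reduce the numerator: 4293 ≡ 2096 (mod 2197), so (4293/2197) = (2096/2197).
Factor out 2: 2096 = 2^4·131. Since 2197 ≡ 5 (mod 8), (2/2197) = -1, and (2/2197)^4 = +1. Now have (131/2197).
2197 ≡ 1 (mod 4), so quadratic reciprocity gives (131/2197) = (2197/131). Reduce: 2197 ≡ 101 (mod 131). Now have (101/131).
101 ≡ 1 (mod 4), so quadratic reciprocity gives (101/131) = (131/101). Reduce: 131 ≡ 30 (mod 101). Now have (30/101).
Factor out 2: 30 = 2·15. Since 101 ≡ 5 (mod 8), (2/101) = -1. Now have -(15/101).
101 ≡ 1 (mod 4), so quadratic reciprocity gives (15/101) = (101/15). Reduce: 101 ≡ 11 (mod 15). Now have -(11/15).
Both 11 ≡ 3 and 15 ≡ 3 (mod 4), so reciprocity gives (11/15) = -(15/11). Reduce: 15 ≡ 4 (mod 11). Now have (4/11).
Factor out 2: 4 = 2^2. Since 11 ≡ 3 (mod 8), (2/11) = -1, and (2/11)^2 = +1. Now have (1/11).
(1/11) = 1. Collecting the sign factors: 1.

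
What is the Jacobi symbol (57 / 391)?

1

(57 / 391)
  = (391 / 57)    [QR: 57 ≡ 1 mod 4, sign kept]
  = (49 / 57)    [391 ≡ 49 mod 57]
  = (57 / 49)    [QR: 49 ≡ 1 mod 4, sign kept]
  = (8 / 49)    [57 ≡ 8 mod 49]
  = (1 / 49)    [49 ≡ 1 mod 8 ⇒ (2 / 49)^3 = +1]
  = 1    [(1 / 49) = 1]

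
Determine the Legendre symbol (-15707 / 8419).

(-15707 / 8419)
  = -(15707 / 8419)    [8419 ≡ 3 mod 4 ⇒ (-1 / 8419) = -1]
  = -(7288 / 8419)    [15707 ≡ 7288 mod 8419]
  = (911 / 8419)    [8419 ≡ 3 mod 8 ⇒ (2 / 8419)^3 = -1]
  = -(8419 / 911)    [QR: both ≡ 3 mod 4, sign flips]
  = -(220 / 911)    [8419 ≡ 220 mod 911]
  = -(55 / 911)    [911 ≡ 7 mod 8 ⇒ (2 / 911)^2 = +1]
  = (911 / 55)    [QR: both ≡ 3 mod 4, sign flips]
  = (31 / 55)    [911 ≡ 31 mod 55]
  = -(55 / 31)    [QR: both ≡ 3 mod 4, sign flips]
  = -(24 / 31)    [55 ≡ 24 mod 31]
  = -(3 / 31)    [31 ≡ 7 mod 8 ⇒ (2 / 31)^3 = +1]
  = (31 / 3)    [QR: both ≡ 3 mod 4, sign flips]
  = (1 / 3)    [31 ≡ 1 mod 3]
  = 1    [(1 / 3) = 1]

1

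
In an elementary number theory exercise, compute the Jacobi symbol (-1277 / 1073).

-1

Pull out -1: (-1277 / 1073) = (-1 / 1073)·(1277 / 1073). Since 1073 ≡ 1 (mod 4), (-1 / 1073) = +1. Now have (1277 / 1073).
Reduce the numerator: 1277 ≡ 204 (mod 1073), so (1277 / 1073) = (204 / 1073).
Factor out 2: 204 = 2^2·51. Since 1073 ≡ 1 (mod 8), (2 / 1073) = +1, and (2 / 1073)^2 = +1. Now have (51 / 1073).
1073 ≡ 1 (mod 4), so quadratic reciprocity gives (51 / 1073) = (1073 / 51). Reduce: 1073 ≡ 2 (mod 51). Now have (2 / 51).
Factor out 2: 2 = 2. Since 51 ≡ 3 (mod 8), (2 / 51) = -1. Now have -(1 / 51).
(1 / 51) = 1. Collecting the sign factors: -1.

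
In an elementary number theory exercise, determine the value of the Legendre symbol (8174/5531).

Reduce the numerator: 8174 ≡ 2643 (mod 5531), so (8174/5531) = (2643/5531).
Both 2643 ≡ 3 and 5531 ≡ 3 (mod 4), so reciprocity gives (2643/5531) = -(5531/2643). Reduce: 5531 ≡ 245 (mod 2643). Now have -(245/2643).
245 ≡ 1 (mod 4), so quadratic reciprocity gives (245/2643) = (2643/245). Reduce: 2643 ≡ 193 (mod 245). Now have -(193/245).
193 ≡ 1 (mod 4), so quadratic reciprocity gives (193/245) = (245/193). Reduce: 245 ≡ 52 (mod 193). Now have -(52/193).
Factor out 2: 52 = 2^2·13. Since 193 ≡ 1 (mod 8), (2/193) = +1, and (2/193)^2 = +1. Now have -(13/193).
13 ≡ 1 (mod 4), so quadratic reciprocity gives (13/193) = (193/13). Reduce: 193 ≡ 11 (mod 13). Now have -(11/13).
13 ≡ 1 (mod 4), so quadratic reciprocity gives (11/13) = (13/11). Reduce: 13 ≡ 2 (mod 11). Now have -(2/11).
Factor out 2: 2 = 2. Since 11 ≡ 3 (mod 8), (2/11) = -1. Now have (1/11).
(1/11) = 1. Collecting the sign factors: 1.

1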